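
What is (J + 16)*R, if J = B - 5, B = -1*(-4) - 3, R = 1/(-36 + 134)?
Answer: 6/49 ≈ 0.12245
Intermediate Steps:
R = 1/98 ≈ 0.010204
B = 1 (B = 4 - 3 = 1)
J = -4 (J = 1 - 5 = -4)
(J + 16)*R = (-4 + 16)*(1/98) = 12*(1/98) = 6/49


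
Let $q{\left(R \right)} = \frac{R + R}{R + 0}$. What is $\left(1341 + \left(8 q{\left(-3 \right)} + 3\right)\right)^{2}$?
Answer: $1849600$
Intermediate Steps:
$q{\left(R \right)} = 2$ ($q{\left(R \right)} = \frac{2 R}{R} = 2$)
$\left(1341 + \left(8 q{\left(-3 \right)} + 3\right)\right)^{2} = \left(1341 + \left(8 \cdot 2 + 3\right)\right)^{2} = \left(1341 + \left(16 + 3\right)\right)^{2} = \left(1341 + 19\right)^{2} = 1360^{2} = 1849600$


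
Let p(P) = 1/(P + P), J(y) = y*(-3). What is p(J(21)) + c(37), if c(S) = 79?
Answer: 9953/126 ≈ 78.992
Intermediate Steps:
J(y) = -3*y
p(P) = 1/(2*P)
p(J(21)) + c(37) = 1/(2*((-3*21))) + 79 = (½)/(-63) + 79 = (½)*(-1/63) + 79 = -1/126 + 79 = 9953/126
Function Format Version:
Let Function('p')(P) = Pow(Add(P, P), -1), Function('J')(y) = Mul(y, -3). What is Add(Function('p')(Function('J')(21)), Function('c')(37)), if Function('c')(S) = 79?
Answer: Rational(9953, 126) ≈ 78.992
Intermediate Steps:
Function('J')(y) = Mul(-3, y)
Function('p')(P) = Mul(Rational(1, 2), Pow(P, -1)) (Function('p')(P) = Pow(Mul(2, P), -1) = Mul(Rational(1, 2), Pow(P, -1)))
Add(Function('p')(Function('J')(21)), Function('c')(37)) = Add(Mul(Rational(1, 2), Pow(Mul(-3, 21), -1)), 79) = Add(Mul(Rational(1, 2), Pow(-63, -1)), 79) = Add(Mul(Rational(1, 2), Rational(-1, 63)), 79) = Add(Rational(-1, 126), 79) = Rational(9953, 126)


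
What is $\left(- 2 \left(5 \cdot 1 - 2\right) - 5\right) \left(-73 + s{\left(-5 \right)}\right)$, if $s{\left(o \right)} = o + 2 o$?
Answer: $968$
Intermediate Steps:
$s{\left(o \right)} = 3 o$
$\left(- 2 \left(5 \cdot 1 - 2\right) - 5\right) \left(-73 + s{\left(-5 \right)}\right) = \left(- 2 \left(5 \cdot 1 - 2\right) - 5\right) \left(-73 + 3 \left(-5\right)\right) = \left(- 2 \left(5 - 2\right) - 5\right) \left(-73 - 15\right) = \left(\left(-2\right) 3 - 5\right) \left(-88\right) = \left(-6 - 5\right) \left(-88\right) = \left(-11\right) \left(-88\right) = 968$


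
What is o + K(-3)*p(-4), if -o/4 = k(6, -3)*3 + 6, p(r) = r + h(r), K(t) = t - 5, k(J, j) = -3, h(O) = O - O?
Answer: 44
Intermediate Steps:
h(O) = 0
K(t) = -5 + t
p(r) = r (p(r) = r + 0 = r)
o = 12 (o = -4*(-3*3 + 6) = -4*(-9 + 6) = -4*(-3) = 12)
o + K(-3)*p(-4) = 12 + (-5 - 3)*(-4) = 12 - 8*(-4) = 12 + 32 = 44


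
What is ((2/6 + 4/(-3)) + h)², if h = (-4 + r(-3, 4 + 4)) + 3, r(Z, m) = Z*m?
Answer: 676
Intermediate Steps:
h = -25 (h = (-4 - 3*(4 + 4)) + 3 = (-4 - 3*8) + 3 = (-4 - 24) + 3 = -28 + 3 = -25)
((2/6 + 4/(-3)) + h)² = ((2/6 + 4/(-3)) - 25)² = ((2*(⅙) + 4*(-⅓)) - 25)² = ((⅓ - 4/3) - 25)² = (-1 - 25)² = (-26)² = 676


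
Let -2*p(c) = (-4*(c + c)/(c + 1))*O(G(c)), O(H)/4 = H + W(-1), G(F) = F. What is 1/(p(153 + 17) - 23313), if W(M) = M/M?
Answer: -1/20593 ≈ -4.8560e-5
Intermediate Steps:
W(M) = 1
O(H) = 4 + 4*H (O(H) = 4*(H + 1) = 4*(1 + H) = 4 + 4*H)
p(c) = 4*c*(4 + 4*c)/(1 + c) (p(c) = -(-4*(c + c)/(c + 1))*(4 + 4*c)/2 = -(-4*2*c/(1 + c))*(4 + 4*c)/2 = -(-8*c/(1 + c))*(4 + 4*c)/2 = -(-4)*c*(4 + 4*c)/(1 + c) = 4*c*(4 + 4*c)/(1 + c))
1/(p(153 + 17) - 23313) = 1/(16*(153 + 17) - 23313) = 1/(16*170 - 23313) = 1/(2720 - 23313) = 1/(-20593) = -1/20593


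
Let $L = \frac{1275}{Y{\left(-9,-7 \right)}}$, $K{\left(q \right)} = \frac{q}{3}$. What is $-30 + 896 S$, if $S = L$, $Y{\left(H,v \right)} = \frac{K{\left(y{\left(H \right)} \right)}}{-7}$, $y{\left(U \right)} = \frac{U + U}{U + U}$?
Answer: $-23990430$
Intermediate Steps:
$y{\left(U \right)} = 1$ ($y{\left(U \right)} = \frac{2 U}{2 U} = 2 U \frac{1}{2 U} = 1$)
$K{\left(q \right)} = \frac{q}{3}$ ($K{\left(q \right)} = q \frac{1}{3} = \frac{q}{3}$)
$Y{\left(H,v \right)} = - \frac{1}{21}$ ($Y{\left(H,v \right)} = \frac{\frac{1}{3} \cdot 1}{-7} = \frac{1}{3} \left(- \frac{1}{7}\right) = - \frac{1}{21}$)
$L = -26775$ ($L = \frac{1275}{- \frac{1}{21}} = 1275 \left(-21\right) = -26775$)
$S = -26775$
$-30 + 896 S = -30 + 896 \left(-26775\right) = -30 - 23990400 = -23990430$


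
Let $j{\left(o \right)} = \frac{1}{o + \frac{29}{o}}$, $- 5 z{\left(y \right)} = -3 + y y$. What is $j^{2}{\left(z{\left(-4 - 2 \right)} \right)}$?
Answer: $\frac{27225}{3290596} \approx 0.0082736$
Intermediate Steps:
$z{\left(y \right)} = \frac{3}{5} - \frac{y^{2}}{5}$ ($z{\left(y \right)} = - \frac{-3 + y y}{5} = - \frac{-3 + y^{2}}{5} = \frac{3}{5} - \frac{y^{2}}{5}$)
$j^{2}{\left(z{\left(-4 - 2 \right)} \right)} = \left(\frac{\frac{3}{5} - \frac{\left(-4 - 2\right)^{2}}{5}}{29 + \left(\frac{3}{5} - \frac{\left(-4 - 2\right)^{2}}{5}\right)^{2}}\right)^{2} = \left(\frac{\frac{3}{5} - \frac{\left(-6\right)^{2}}{5}}{29 + \left(\frac{3}{5} - \frac{\left(-6\right)^{2}}{5}\right)^{2}}\right)^{2} = \left(\frac{\frac{3}{5} - \frac{36}{5}}{29 + \left(\frac{3}{5} - \frac{36}{5}\right)^{2}}\right)^{2} = \left(- \frac{33}{5 \left(29 + \left(- \frac{33}{5}\right)^{2}\right)}\right)^{2} = \left(- \frac{33}{5 \left(29 + \frac{1089}{25}\right)}\right)^{2} = \left(- \frac{33}{5 \cdot \frac{1814}{25}}\right)^{2} = \left(\left(- \frac{33}{5}\right) \frac{25}{1814}\right)^{2} = \left(- \frac{165}{1814}\right)^{2} = \frac{27225}{3290596}$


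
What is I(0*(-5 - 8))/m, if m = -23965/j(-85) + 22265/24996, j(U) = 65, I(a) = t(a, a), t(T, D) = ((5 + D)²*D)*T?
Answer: 0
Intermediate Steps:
t(T, D) = D*T*(5 + D)² (t(T, D) = (D*(5 + D)²)*T = D*T*(5 + D)²)
I(a) = a²*(5 + a)² (I(a) = a*a*(5 + a)² = a²*(5 + a)²)
m = -119516383/324948 (m = -23965/65 + 22265/24996 = -23965*1/65 + 22265*(1/24996) = -4793/13 + 22265/24996 = -119516383/324948 ≈ -367.80)
I(0*(-5 - 8))/m = ((0*(-5 - 8))²*(5 + 0*(-5 - 8))²)/(-119516383/324948) = ((0*(-13))²*(5 + 0*(-13))²)*(-324948/119516383) = (0²*(5 + 0)²)*(-324948/119516383) = (0*5²)*(-324948/119516383) = (0*25)*(-324948/119516383) = 0*(-324948/119516383) = 0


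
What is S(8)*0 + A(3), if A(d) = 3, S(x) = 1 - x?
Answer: 3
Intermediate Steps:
S(8)*0 + A(3) = (1 - 1*8)*0 + 3 = (1 - 8)*0 + 3 = -7*0 + 3 = 0 + 3 = 3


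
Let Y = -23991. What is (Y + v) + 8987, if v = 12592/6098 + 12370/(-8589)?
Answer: -392906306230/26187861 ≈ -15003.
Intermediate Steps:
v = 16360214/26187861 (v = 12592*(1/6098) + 12370*(-1/8589) = 6296/3049 - 12370/8589 = 16360214/26187861 ≈ 0.62473)
(Y + v) + 8987 = (-23991 + 16360214/26187861) + 8987 = -628256613037/26187861 + 8987 = -392906306230/26187861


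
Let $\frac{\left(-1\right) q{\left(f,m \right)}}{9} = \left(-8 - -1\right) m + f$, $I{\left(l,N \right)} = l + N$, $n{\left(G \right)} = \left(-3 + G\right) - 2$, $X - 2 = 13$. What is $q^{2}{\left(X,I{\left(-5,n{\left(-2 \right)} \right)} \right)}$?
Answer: $793881$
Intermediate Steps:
$X = 15$ ($X = 2 + 13 = 15$)
$n{\left(G \right)} = -5 + G$
$I{\left(l,N \right)} = N + l$
$q{\left(f,m \right)} = - 9 f + 63 m$ ($q{\left(f,m \right)} = - 9 \left(\left(-8 - -1\right) m + f\right) = - 9 \left(\left(-8 + 1\right) m + f\right) = - 9 \left(- 7 m + f\right) = - 9 \left(f - 7 m\right) = - 9 f + 63 m$)
$q^{2}{\left(X,I{\left(-5,n{\left(-2 \right)} \right)} \right)} = \left(\left(-9\right) 15 + 63 \left(\left(-5 - 2\right) - 5\right)\right)^{2} = \left(-135 + 63 \left(-7 - 5\right)\right)^{2} = \left(-135 + 63 \left(-12\right)\right)^{2} = \left(-135 - 756\right)^{2} = \left(-891\right)^{2} = 793881$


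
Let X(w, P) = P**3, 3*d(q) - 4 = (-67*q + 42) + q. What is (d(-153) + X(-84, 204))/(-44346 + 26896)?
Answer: -12739568/26175 ≈ -486.71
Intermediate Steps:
d(q) = 46/3 - 22*q (d(q) = 4/3 + ((-67*q + 42) + q)/3 = 4/3 + ((42 - 67*q) + q)/3 = 4/3 + (42 - 66*q)/3 = 4/3 + (14 - 22*q) = 46/3 - 22*q)
(d(-153) + X(-84, 204))/(-44346 + 26896) = ((46/3 - 22*(-153)) + 204**3)/(-44346 + 26896) = ((46/3 + 3366) + 8489664)/(-17450) = (10144/3 + 8489664)*(-1/17450) = (25479136/3)*(-1/17450) = -12739568/26175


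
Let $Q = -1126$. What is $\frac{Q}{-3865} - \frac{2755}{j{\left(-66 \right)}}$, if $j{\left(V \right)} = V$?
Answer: $\frac{10722391}{255090} \approx 42.034$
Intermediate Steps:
$\frac{Q}{-3865} - \frac{2755}{j{\left(-66 \right)}} = - \frac{1126}{-3865} - \frac{2755}{-66} = \left(-1126\right) \left(- \frac{1}{3865}\right) - - \frac{2755}{66} = \frac{1126}{3865} + \frac{2755}{66} = \frac{10722391}{255090}$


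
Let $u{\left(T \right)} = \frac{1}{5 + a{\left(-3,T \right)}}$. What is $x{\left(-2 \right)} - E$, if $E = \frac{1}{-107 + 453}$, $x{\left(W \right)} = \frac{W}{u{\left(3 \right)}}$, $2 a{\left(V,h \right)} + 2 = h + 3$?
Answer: $- \frac{4845}{346} \approx -14.003$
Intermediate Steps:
$a{\left(V,h \right)} = \frac{1}{2} + \frac{h}{2}$ ($a{\left(V,h \right)} = -1 + \frac{h + 3}{2} = -1 + \frac{3 + h}{2} = -1 + \left(\frac{3}{2} + \frac{h}{2}\right) = \frac{1}{2} + \frac{h}{2}$)
$u{\left(T \right)} = \frac{1}{\frac{11}{2} + \frac{T}{2}}$ ($u{\left(T \right)} = \frac{1}{5 + \left(\frac{1}{2} + \frac{T}{2}\right)} = \frac{1}{\frac{11}{2} + \frac{T}{2}}$)
$x{\left(W \right)} = 7 W$ ($x{\left(W \right)} = \frac{W}{2 \frac{1}{11 + 3}} = \frac{W}{2 \cdot \frac{1}{14}} = W \frac{1}{\frac{1}{7}} = W 7 = 7 W$)
$E = \frac{1}{346} \approx 0.0028902$
$x{\left(-2 \right)} - E = 7 \left(-2\right) - \frac{1}{346} = -14 - \frac{1}{346} = - \frac{4845}{346}$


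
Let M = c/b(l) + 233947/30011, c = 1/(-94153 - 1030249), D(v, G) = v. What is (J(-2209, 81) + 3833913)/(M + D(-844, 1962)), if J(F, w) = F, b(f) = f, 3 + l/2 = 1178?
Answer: -303851854201384056800/66310530716693911 ≈ -4582.3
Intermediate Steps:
l = 2350 (l = -6 + 2*1178 = -6 + 2356 = 2350)
c = -1/1124402 (c = 1/(-1124402) = -1/1124402 ≈ -8.8936e-7)
M = 618168615500889/79299406791700 (M = -1/1124402/2350 + 233947/30011 = -1/1124402*1/2350 + 233947*(1/30011) = -1/2642344700 + 233947/30011 = 618168615500889/79299406791700 ≈ 7.7954)
(J(-2209, 81) + 3833913)/(M + D(-844, 1962)) = (-2209 + 3833913)/(618168615500889/79299406791700 - 844) = 3831704/(-66310530716693911/79299406791700) = 3831704*(-79299406791700/66310530716693911) = -303851854201384056800/66310530716693911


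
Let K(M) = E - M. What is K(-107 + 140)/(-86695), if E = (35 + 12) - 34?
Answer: 4/17339 ≈ 0.00023069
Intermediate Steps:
E = 13 (E = 47 - 34 = 13)
K(M) = 13 - M
K(-107 + 140)/(-86695) = (13 - (-107 + 140))/(-86695) = (13 - 1*33)*(-1/86695) = (13 - 33)*(-1/86695) = -20*(-1/86695) = 4/17339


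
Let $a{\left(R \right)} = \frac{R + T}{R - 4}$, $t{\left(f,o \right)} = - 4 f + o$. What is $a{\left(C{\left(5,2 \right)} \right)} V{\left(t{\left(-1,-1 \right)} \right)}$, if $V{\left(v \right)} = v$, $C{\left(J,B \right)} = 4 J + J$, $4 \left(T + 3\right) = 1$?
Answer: $\frac{89}{28} \approx 3.1786$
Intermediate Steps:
$T = - \frac{11}{4}$ ($T = -3 + \frac{1}{4} \cdot 1 = -3 + \frac{1}{4} = - \frac{11}{4} \approx -2.75$)
$t{\left(f,o \right)} = o - 4 f$
$C{\left(J,B \right)} = 5 J$
$a{\left(R \right)} = \frac{- \frac{11}{4} + R}{-4 + R}$ ($a{\left(R \right)} = \frac{R - \frac{11}{4}}{R - 4} = \frac{- \frac{11}{4} + R}{-4 + R}$)
$a{\left(C{\left(5,2 \right)} \right)} V{\left(t{\left(-1,-1 \right)} \right)} = \frac{- \frac{11}{4} + 5 \cdot 5}{-4 + 5 \cdot 5} \left(-1 - -4\right) = \frac{- \frac{11}{4} + 25}{-4 + 25} \left(-1 + 4\right) = \frac{1}{21} \cdot \frac{89}{4} \cdot 3 = \frac{89}{84} \cdot 3 = \frac{89}{28}$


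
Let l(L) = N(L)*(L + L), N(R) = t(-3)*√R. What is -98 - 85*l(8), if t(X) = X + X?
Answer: -98 + 16320*√2 ≈ 22982.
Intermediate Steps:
t(X) = 2*X
N(R) = -6*√R (N(R) = (2*(-3))*√R = -6*√R)
l(L) = -12*L^(3/2) (l(L) = (-6*√L)*(L + L) = (-6*√L)*(2*L) = -12*L^(3/2))
-98 - 85*l(8) = -98 - (-1020)*8^(3/2) = -98 - (-1020)*16*√2 = -98 - (-16320)*√2 = -98 + 16320*√2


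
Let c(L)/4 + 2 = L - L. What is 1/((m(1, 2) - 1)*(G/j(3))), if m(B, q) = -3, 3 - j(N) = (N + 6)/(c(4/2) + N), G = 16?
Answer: -3/40 ≈ -0.075000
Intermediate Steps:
c(L) = -8 (c(L) = -8 + 4*(L - L) = -8 + 4*0 = -8 + 0 = -8)
j(N) = 3 - (6 + N)/(-8 + N) (j(N) = 3 - (N + 6)/(-8 + N) = 3 - (6 + N)/(-8 + N))
1/((m(1, 2) - 1)*(G/j(3))) = 1/((-3 - 1)*(16/((2*(-15 + 3)/(-8 + 3))))) = 1/(-64/(2*(-12)/(-5))) = 1/(-64/(2*(-⅕)*(-12))) = 1/(-64/24/5) = 1/(-64*5/24) = 1/(-4*10/3) = 1/(-40/3) = -3/40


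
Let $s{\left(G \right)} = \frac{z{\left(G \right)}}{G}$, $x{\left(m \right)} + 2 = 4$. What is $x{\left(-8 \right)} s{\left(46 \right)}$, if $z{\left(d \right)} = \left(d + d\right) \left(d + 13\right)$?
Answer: $236$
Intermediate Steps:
$z{\left(d \right)} = 2 d \left(13 + d\right)$
$x{\left(m \right)} = 2$ ($x{\left(m \right)} = -2 + 4 = 2$)
$s{\left(G \right)} = 26 + 2 G$ ($s{\left(G \right)} = \frac{2 G \left(13 + G\right)}{G} = 26 + 2 G$)
$x{\left(-8 \right)} s{\left(46 \right)} = 2 \left(26 + 2 \cdot 46\right) = 2 \left(26 + 92\right) = 2 \cdot 118 = 236$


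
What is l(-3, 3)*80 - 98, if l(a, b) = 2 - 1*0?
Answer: 62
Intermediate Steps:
l(a, b) = 2 (l(a, b) = 2 + 0 = 2)
l(-3, 3)*80 - 98 = 2*80 - 98 = 160 - 98 = 62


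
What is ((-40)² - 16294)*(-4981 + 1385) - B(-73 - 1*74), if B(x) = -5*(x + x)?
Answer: 52838154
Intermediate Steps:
B(x) = -10*x
((-40)² - 16294)*(-4981 + 1385) - B(-73 - 1*74) = ((-40)² - 16294)*(-4981 + 1385) - (-10)*(-73 - 1*74) = (1600 - 16294)*(-3596) - (-10)*(-73 - 74) = -14694*(-3596) - (-10)*(-147) = 52839624 - 1*1470 = 52839624 - 1470 = 52838154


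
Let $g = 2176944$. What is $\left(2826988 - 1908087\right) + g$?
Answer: $3095845$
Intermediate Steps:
$\left(2826988 - 1908087\right) + g = \left(2826988 - 1908087\right) + 2176944 = 918901 + 2176944 = 3095845$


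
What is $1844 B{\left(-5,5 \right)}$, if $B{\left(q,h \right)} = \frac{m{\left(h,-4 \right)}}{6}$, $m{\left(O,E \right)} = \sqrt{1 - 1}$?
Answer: $0$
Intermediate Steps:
$m{\left(O,E \right)} = 0$ ($m{\left(O,E \right)} = \sqrt{0} = 0$)
$B{\left(q,h \right)} = 0$ ($B{\left(q,h \right)} = \frac{0}{6} = 0 \cdot \frac{1}{6} = 0$)
$1844 B{\left(-5,5 \right)} = 1844 \cdot 0 = 0$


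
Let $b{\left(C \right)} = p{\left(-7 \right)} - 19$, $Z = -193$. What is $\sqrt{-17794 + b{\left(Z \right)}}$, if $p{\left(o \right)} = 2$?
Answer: $3 i \sqrt{1979} \approx 133.46 i$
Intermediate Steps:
$b{\left(C \right)} = -17$ ($b{\left(C \right)} = 2 - 19 = -17$)
$\sqrt{-17794 + b{\left(Z \right)}} = \sqrt{-17794 - 17} = \sqrt{-17811} = 3 i \sqrt{1979}$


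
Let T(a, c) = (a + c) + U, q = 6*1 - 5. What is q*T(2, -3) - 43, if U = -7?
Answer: -51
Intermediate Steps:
q = 1 (q = 6 - 5 = 1)
T(a, c) = -7 + a + c (T(a, c) = (a + c) - 7 = -7 + a + c)
q*T(2, -3) - 43 = 1*(-7 + 2 - 3) - 43 = 1*(-8) - 43 = -8 - 43 = -51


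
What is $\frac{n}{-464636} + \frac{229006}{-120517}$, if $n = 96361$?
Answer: $- \frac{118017570453}{55996536812} \approx -2.1076$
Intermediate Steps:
$\frac{n}{-464636} + \frac{229006}{-120517} = \frac{96361}{-464636} + \frac{229006}{-120517} = 96361 \left(- \frac{1}{464636}\right) + 229006 \left(- \frac{1}{120517}\right) = - \frac{96361}{464636} - \frac{229006}{120517} = - \frac{118017570453}{55996536812}$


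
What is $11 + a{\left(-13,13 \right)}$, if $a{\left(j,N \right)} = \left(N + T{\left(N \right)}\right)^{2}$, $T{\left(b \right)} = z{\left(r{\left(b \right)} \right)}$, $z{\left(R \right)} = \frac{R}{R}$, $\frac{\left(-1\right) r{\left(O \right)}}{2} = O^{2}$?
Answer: $207$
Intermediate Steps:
$r{\left(O \right)} = - 2 O^{2}$
$z{\left(R \right)} = 1$
$T{\left(b \right)} = 1$
$a{\left(j,N \right)} = \left(1 + N\right)^{2}$ ($a{\left(j,N \right)} = \left(N + 1\right)^{2} = \left(1 + N\right)^{2}$)
$11 + a{\left(-13,13 \right)} = 11 + \left(1 + 13\right)^{2} = 11 + 14^{2} = 11 + 196 = 207$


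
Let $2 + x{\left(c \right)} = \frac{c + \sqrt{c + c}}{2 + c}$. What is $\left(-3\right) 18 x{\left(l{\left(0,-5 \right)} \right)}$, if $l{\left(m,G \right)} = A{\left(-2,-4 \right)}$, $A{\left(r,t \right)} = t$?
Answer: $54 i \sqrt{2} \approx 76.368 i$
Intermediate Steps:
$l{\left(m,G \right)} = -4$
$x{\left(c \right)} = -2 + \frac{c + \sqrt{2} \sqrt{c}}{2 + c}$ ($x{\left(c \right)} = -2 + \frac{c + \sqrt{c + c}}{2 + c} = -2 + \frac{c + \sqrt{2 c}}{2 + c} = -2 + \frac{c + \sqrt{2} \sqrt{c}}{2 + c}$)
$\left(-3\right) 18 x{\left(l{\left(0,-5 \right)} \right)} = \left(-3\right) 18 \frac{-4 - -4 + \sqrt{2} \sqrt{-4}}{2 - 4} = - 54 \frac{-4 + 4 + \sqrt{2} \cdot 2 i}{-2} = - 54 \left(- \frac{-4 + 4 + 2 i \sqrt{2}}{2}\right) = - 54 \left(- \frac{2 i \sqrt{2}}{2}\right) = - 54 \left(- i \sqrt{2}\right) = 54 i \sqrt{2}$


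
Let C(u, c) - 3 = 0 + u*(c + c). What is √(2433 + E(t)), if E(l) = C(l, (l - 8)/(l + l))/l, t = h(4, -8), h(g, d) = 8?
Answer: 3*√4326/4 ≈ 49.329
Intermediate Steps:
t = 8
C(u, c) = 3 + 2*c*u (C(u, c) = 3 + (0 + u*(c + c)) = 3 + (0 + u*(2*c)) = 3 + (0 + 2*c*u) = 3 + 2*c*u)
E(l) = (-5 + l)/l (E(l) = (3 + 2*((l - 8)/(l + l))*l)/l = (3 + 2*((-8 + l)/((2*l)))*l)/l = (3 + 2*((-8 + l)*(1/(2*l)))*l)/l = (3 + 2*((-8 + l)/(2*l))*l)/l = (3 + (-8 + l))/l = (-5 + l)/l)
√(2433 + E(t)) = √(2433 + (-5 + 8)/8) = √(2433 + (⅛)*3) = √(2433 + 3/8) = √(19467/8) = 3*√4326/4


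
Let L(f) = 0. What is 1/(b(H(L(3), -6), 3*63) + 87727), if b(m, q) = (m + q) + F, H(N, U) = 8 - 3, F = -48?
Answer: 1/87873 ≈ 1.1380e-5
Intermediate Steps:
H(N, U) = 5
b(m, q) = -48 + m + q (b(m, q) = (m + q) - 48 = -48 + m + q)
1/(b(H(L(3), -6), 3*63) + 87727) = 1/((-48 + 5 + 3*63) + 87727) = 1/((-48 + 5 + 189) + 87727) = 1/(146 + 87727) = 1/87873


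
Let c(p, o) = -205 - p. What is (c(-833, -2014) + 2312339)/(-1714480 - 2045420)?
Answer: -770989/1253300 ≈ -0.61517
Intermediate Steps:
(c(-833, -2014) + 2312339)/(-1714480 - 2045420) = ((-205 - 1*(-833)) + 2312339)/(-1714480 - 2045420) = ((-205 + 833) + 2312339)/(-3759900) = (628 + 2312339)*(-1/3759900) = 2312967*(-1/3759900) = -770989/1253300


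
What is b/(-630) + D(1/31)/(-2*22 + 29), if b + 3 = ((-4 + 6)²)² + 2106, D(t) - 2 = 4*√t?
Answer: -2203/630 - 4*√31/465 ≈ -3.5447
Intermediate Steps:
D(t) = 2 + 4*√t
b = 2119 (b = -3 + (((-4 + 6)²)² + 2106) = -3 + ((2²)² + 2106) = -3 + (4² + 2106) = -3 + (16 + 2106) = -3 + 2122 = 2119)
b/(-630) + D(1/31)/(-2*22 + 29) = 2119/(-630) + (2 + 4*√(1/31))/(-2*22 + 29) = 2119*(-1/630) + (2 + 4*√(1/31))/(-44 + 29) = -2119/630 + (2 + 4*(√31/31))/(-15) = -2119/630 + (2 + 4*√31/31)*(-1/15) = -2119/630 + (-2/15 - 4*√31/465) = -2203/630 - 4*√31/465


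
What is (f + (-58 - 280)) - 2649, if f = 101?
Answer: -2886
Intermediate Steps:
(f + (-58 - 280)) - 2649 = (101 + (-58 - 280)) - 2649 = (101 - 338) - 2649 = -237 - 2649 = -2886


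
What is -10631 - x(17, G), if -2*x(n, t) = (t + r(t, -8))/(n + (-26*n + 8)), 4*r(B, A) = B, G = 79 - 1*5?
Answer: -17732693/1668 ≈ -10631.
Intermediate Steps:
G = 74 (G = 79 - 5 = 74)
r(B, A) = B/4
x(n, t) = -5*t/(8*(8 - 25*n)) (x(n, t) = -(t + t/4)/(2*(n + (-26*n + 8))) = -5*t/4/(2*(n + (8 - 26*n))) = -5*t/4/(2*(8 - 25*n)) = -5*t/(8*(8 - 25*n)))
-10631 - x(17, G) = -10631 - 5*74/(8*(-8 + 25*17)) = -10631 - 5*74/(8*(-8 + 425)) = -10631 - 5*74/(8*417) = -10631 - 1*185/1668 = -10631 - 185/1668 = -17732693/1668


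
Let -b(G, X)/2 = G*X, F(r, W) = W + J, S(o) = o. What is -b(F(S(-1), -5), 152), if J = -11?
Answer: -4864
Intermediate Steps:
F(r, W) = -11 + W (F(r, W) = W - 11 = -11 + W)
b(G, X) = -2*G*X
-b(F(S(-1), -5), 152) = -(-2)*(-11 - 5)*152 = -(-2)*(-16)*152 = -1*4864 = -4864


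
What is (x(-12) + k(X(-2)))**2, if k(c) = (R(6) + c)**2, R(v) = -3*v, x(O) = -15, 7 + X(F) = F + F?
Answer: 682276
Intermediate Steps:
X(F) = -7 + 2*F (X(F) = -7 + (F + F) = -7 + 2*F)
k(c) = (-18 + c)**2 (k(c) = (-3*6 + c)**2 = (-18 + c)**2)
(x(-12) + k(X(-2)))**2 = (-15 + (-18 + (-7 + 2*(-2)))**2)**2 = (-15 + (-18 + (-7 - 4))**2)**2 = (-15 + (-18 - 11)**2)**2 = (-15 + (-29)**2)**2 = (-15 + 841)**2 = 826**2 = 682276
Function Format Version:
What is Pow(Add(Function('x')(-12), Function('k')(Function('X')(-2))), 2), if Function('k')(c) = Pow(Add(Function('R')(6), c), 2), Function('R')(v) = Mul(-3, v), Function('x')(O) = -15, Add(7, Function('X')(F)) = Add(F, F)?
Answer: 682276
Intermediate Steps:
Function('X')(F) = Add(-7, Mul(2, F)) (Function('X')(F) = Add(-7, Add(F, F)) = Add(-7, Mul(2, F)))
Function('k')(c) = Pow(Add(-18, c), 2) (Function('k')(c) = Pow(Add(Mul(-3, 6), c), 2) = Pow(Add(-18, c), 2))
Pow(Add(Function('x')(-12), Function('k')(Function('X')(-2))), 2) = Pow(Add(-15, Pow(Add(-18, Add(-7, Mul(2, -2))), 2)), 2) = Pow(Add(-15, Pow(Add(-18, Add(-7, -4)), 2)), 2) = Pow(Add(-15, Pow(Add(-18, -11), 2)), 2) = Pow(Add(-15, Pow(-29, 2)), 2) = Pow(Add(-15, 841), 2) = Pow(826, 2) = 682276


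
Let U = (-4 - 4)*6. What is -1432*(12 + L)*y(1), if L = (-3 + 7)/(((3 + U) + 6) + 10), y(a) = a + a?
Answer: -985216/29 ≈ -33973.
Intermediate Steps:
y(a) = 2*a
U = -48 (U = -8*6 = -48)
L = -4/29 (L = (-3 + 7)/(((3 - 48) + 6) + 10) = 4/((-45 + 6) + 10) = 4/(-39 + 10) = 4/(-29) = 4*(-1/29) = -4/29 ≈ -0.13793)
-1432*(12 + L)*y(1) = -1432*(12 - 4/29)*2*1 = -492608*2/29 = -1432*688/29 = -985216/29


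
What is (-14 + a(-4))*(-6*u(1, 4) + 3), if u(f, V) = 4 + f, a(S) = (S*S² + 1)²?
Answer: -106785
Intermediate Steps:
a(S) = (1 + S³)² (a(S) = (S³ + 1)² = (1 + S³)²)
(-14 + a(-4))*(-6*u(1, 4) + 3) = (-14 + (1 + (-4)³)²)*(-6*(4 + 1) + 3) = (-14 + (1 - 64)²)*(-6*5 + 3) = (-14 + (-63)²)*(-30 + 3) = (-14 + 3969)*(-27) = 3955*(-27) = -106785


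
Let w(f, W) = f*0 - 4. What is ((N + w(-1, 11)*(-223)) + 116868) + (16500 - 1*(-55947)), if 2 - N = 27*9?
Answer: 189966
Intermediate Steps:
N = -241 (N = 2 - 27*9 = 2 - 1*243 = 2 - 243 = -241)
w(f, W) = -4 (w(f, W) = 0 - 4 = -4)
((N + w(-1, 11)*(-223)) + 116868) + (16500 - 1*(-55947)) = ((-241 - 4*(-223)) + 116868) + (16500 - 1*(-55947)) = ((-241 + 892) + 116868) + (16500 + 55947) = (651 + 116868) + 72447 = 117519 + 72447 = 189966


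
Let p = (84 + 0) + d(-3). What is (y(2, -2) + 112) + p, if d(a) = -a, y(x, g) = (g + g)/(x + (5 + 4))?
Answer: 2185/11 ≈ 198.64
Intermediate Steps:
y(x, g) = 2*g/(9 + x) (y(x, g) = (2*g)/(x + 9) = (2*g)/(9 + x) = 2*g/(9 + x))
p = 87 (p = (84 + 0) - 1*(-3) = 84 + 3 = 87)
(y(2, -2) + 112) + p = (2*(-2)/(9 + 2) + 112) + 87 = (2*(-2)/11 + 112) + 87 = (2*(-2)*(1/11) + 112) + 87 = (-4/11 + 112) + 87 = 1228/11 + 87 = 2185/11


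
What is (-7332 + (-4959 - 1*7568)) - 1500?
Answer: -21359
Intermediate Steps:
(-7332 + (-4959 - 1*7568)) - 1500 = (-7332 + (-4959 - 7568)) - 1500 = (-7332 - 12527) - 1500 = -19859 - 1500 = -21359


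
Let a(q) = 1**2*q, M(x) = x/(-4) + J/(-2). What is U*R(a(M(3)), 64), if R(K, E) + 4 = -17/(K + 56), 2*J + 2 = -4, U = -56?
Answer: 54656/227 ≈ 240.78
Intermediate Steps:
J = -3 (J = -1 + (1/2)*(-4) = -1 - 2 = -3)
M(x) = 3/2 - x/4 (M(x) = x/(-4) - 3/(-2) = x*(-1/4) - 3*(-1/2) = -x/4 + 3/2 = 3/2 - x/4)
a(q) = q (a(q) = 1*q = q)
R(K, E) = -4 - 17/(56 + K) (R(K, E) = -4 - 17/(K + 56) = -4 - 17/(56 + K))
U*R(a(M(3)), 64) = -56*(-241 - 4*(3/2 - 1/4*3))/(56 + (3/2 - 1/4*3)) = -56*(-241 - 4*(3/2 - 3/4))/(56 + (3/2 - 3/4)) = -56*(-241 - 4*3/4)/(56 + 3/4) = -56*(-241 - 3)/227/4 = -224*(-244)/227 = -56*(-976/227) = 54656/227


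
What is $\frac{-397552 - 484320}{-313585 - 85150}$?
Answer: $\frac{881872}{398735} \approx 2.2117$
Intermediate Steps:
$\frac{-397552 - 484320}{-313585 - 85150} = - \frac{881872}{-313585 - 85150} = - \frac{881872}{-398735} = \left(-881872\right) \left(- \frac{1}{398735}\right) = \frac{881872}{398735}$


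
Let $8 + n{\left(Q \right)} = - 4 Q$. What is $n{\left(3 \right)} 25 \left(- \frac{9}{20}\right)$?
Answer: $225$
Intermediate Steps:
$n{\left(Q \right)} = -8 - 4 Q$
$n{\left(3 \right)} 25 \left(- \frac{9}{20}\right) = \left(-8 - 12\right) 25 \left(- \frac{9}{20}\right) = \left(-8 - 12\right) 25 \left(\left(-9\right) \frac{1}{20}\right) = \left(-20\right) 25 \left(- \frac{9}{20}\right) = \left(-500\right) \left(- \frac{9}{20}\right) = 225$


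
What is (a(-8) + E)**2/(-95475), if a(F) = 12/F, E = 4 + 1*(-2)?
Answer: -1/381900 ≈ -2.6185e-6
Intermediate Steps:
E = 2 (E = 4 - 2 = 2)
(a(-8) + E)**2/(-95475) = (12/(-8) + 2)**2/(-95475) = (12*(-1/8) + 2)**2*(-1/95475) = (-3/2 + 2)**2*(-1/95475) = (1/2)**2*(-1/95475) = (1/4)*(-1/95475) = -1/381900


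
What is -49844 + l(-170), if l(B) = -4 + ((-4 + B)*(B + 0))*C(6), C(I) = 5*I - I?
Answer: 660072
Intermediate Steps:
C(I) = 4*I
l(B) = -4 + 24*B*(-4 + B) (l(B) = -4 + ((-4 + B)*(B + 0))*(4*6) = -4 + ((-4 + B)*B)*24 = -4 + (B*(-4 + B))*24 = -4 + 24*B*(-4 + B))
-49844 + l(-170) = -49844 + (-4 - 96*(-170) + 24*(-170)²) = -49844 + (-4 + 16320 + 24*28900) = -49844 + (-4 + 16320 + 693600) = -49844 + 709916 = 660072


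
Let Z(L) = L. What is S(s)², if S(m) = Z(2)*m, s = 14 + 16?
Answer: 3600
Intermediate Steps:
s = 30
S(m) = 2*m
S(s)² = (2*30)² = 60² = 3600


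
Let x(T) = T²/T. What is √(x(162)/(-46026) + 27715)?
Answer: √181207548022/2557 ≈ 166.48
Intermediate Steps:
x(T) = T
√(x(162)/(-46026) + 27715) = √(162/(-46026) + 27715) = √(162*(-1/46026) + 27715) = √(-9/2557 + 27715) = √(70867246/2557) = √181207548022/2557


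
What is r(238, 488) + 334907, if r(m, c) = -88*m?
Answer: 313963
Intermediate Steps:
r(238, 488) + 334907 = -88*238 + 334907 = -20944 + 334907 = 313963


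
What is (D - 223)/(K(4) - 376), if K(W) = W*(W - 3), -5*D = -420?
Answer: 139/372 ≈ 0.37366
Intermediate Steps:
D = 84 (D = -⅕*(-420) = 84)
K(W) = W*(-3 + W)
(D - 223)/(K(4) - 376) = (84 - 223)/(4*(-3 + 4) - 376) = -139/(4*1 - 376) = -139/(4 - 376) = -139/(-372) = -139*(-1/372) = 139/372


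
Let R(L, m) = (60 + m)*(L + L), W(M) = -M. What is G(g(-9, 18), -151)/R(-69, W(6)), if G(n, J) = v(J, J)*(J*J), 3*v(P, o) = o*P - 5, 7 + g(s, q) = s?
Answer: -129942899/5589 ≈ -23250.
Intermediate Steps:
g(s, q) = -7 + s
R(L, m) = 2*L*(60 + m) (R(L, m) = (60 + m)*(2*L) = 2*L*(60 + m))
v(P, o) = -5/3 + P*o/3 (v(P, o) = (o*P - 5)/3 = (P*o - 5)/3 = (-5 + P*o)/3 = -5/3 + P*o/3)
G(n, J) = J**2*(-5/3 + J**2/3) (G(n, J) = (-5/3 + J*J/3)*(J*J) = (-5/3 + J**2/3)*J**2 = J**2*(-5/3 + J**2/3))
G(g(-9, 18), -151)/R(-69, W(6)) = ((1/3)*(-151)**2*(-5 + (-151)**2))/((2*(-69)*(60 - 1*6))) = ((1/3)*22801*(-5 + 22801))/((2*(-69)*(60 - 6))) = ((1/3)*22801*22796)/((2*(-69)*54)) = (519771596/3)/(-7452) = (519771596/3)*(-1/7452) = -129942899/5589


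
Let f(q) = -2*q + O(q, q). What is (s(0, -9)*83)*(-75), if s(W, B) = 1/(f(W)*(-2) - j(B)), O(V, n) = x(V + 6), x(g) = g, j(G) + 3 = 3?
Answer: 2075/4 ≈ 518.75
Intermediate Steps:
j(G) = 0 (j(G) = -3 + 3 = 0)
O(V, n) = 6 + V (O(V, n) = V + 6 = 6 + V)
f(q) = 6 - q (f(q) = -2*q + (6 + q) = 6 - q)
s(W, B) = 1/(-12 + 2*W) (s(W, B) = 1/((6 - W)*(-2) - 1*0) = 1/((-12 + 2*W) + 0) = 1/(-12 + 2*W))
(s(0, -9)*83)*(-75) = ((1/(2*(-6 + 0)))*83)*(-75) = (((½)/(-6))*83)*(-75) = (((½)*(-⅙))*83)*(-75) = -1/12*83*(-75) = -83/12*(-75) = 2075/4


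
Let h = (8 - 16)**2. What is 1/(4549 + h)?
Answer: 1/4613 ≈ 0.00021678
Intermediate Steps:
h = 64 (h = (-8)**2 = 64)
1/(4549 + h) = 1/(4549 + 64) = 1/4613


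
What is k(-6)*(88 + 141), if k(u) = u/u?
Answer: 229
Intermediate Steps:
k(u) = 1
k(-6)*(88 + 141) = 1*(88 + 141) = 1*229 = 229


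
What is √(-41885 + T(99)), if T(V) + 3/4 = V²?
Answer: I*√128339/2 ≈ 179.12*I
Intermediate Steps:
T(V) = -¾ + V²
√(-41885 + T(99)) = √(-41885 + (-¾ + 99²)) = √(-41885 + (-¾ + 9801)) = √(-41885 + 39201/4) = √(-128339/4) = I*√128339/2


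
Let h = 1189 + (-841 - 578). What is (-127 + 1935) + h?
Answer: 1578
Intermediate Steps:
h = -230 (h = 1189 - 1419 = -230)
(-127 + 1935) + h = (-127 + 1935) - 230 = 1808 - 230 = 1578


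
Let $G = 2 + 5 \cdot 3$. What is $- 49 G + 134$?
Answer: $-699$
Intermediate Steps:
$G = 17$ ($G = 2 + 15 = 17$)
$- 49 G + 134 = \left(-49\right) 17 + 134 = -833 + 134 = -699$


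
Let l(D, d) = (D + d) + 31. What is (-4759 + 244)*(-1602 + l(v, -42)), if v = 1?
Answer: 7278180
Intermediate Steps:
l(D, d) = 31 + D + d
(-4759 + 244)*(-1602 + l(v, -42)) = (-4759 + 244)*(-1602 + (31 + 1 - 42)) = -4515*(-1602 - 10) = -4515*(-1612) = 7278180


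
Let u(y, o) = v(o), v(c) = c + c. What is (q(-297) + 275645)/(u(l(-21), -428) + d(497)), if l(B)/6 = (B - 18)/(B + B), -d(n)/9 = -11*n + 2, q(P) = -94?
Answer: 275551/48329 ≈ 5.7016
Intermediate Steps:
d(n) = -18 + 99*n (d(n) = -9*(-11*n + 2) = -9*(2 - 11*n) = -18 + 99*n)
l(B) = 3*(-18 + B)/B (l(B) = 6*((B - 18)/(B + B)) = 6*((-18 + B)/((2*B))) = 6*((-18 + B)*(1/(2*B))) = 6*((-18 + B)/(2*B)) = 3*(-18 + B)/B)
v(c) = 2*c
u(y, o) = 2*o
(q(-297) + 275645)/(u(l(-21), -428) + d(497)) = (-94 + 275645)/(2*(-428) + (-18 + 99*497)) = 275551/(-856 + (-18 + 49203)) = 275551/(-856 + 49185) = 275551/48329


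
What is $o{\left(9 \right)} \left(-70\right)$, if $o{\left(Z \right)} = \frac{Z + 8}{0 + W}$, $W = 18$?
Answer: $- \frac{595}{9} \approx -66.111$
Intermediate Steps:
$o{\left(Z \right)} = \frac{4}{9} + \frac{Z}{18}$ ($o{\left(Z \right)} = \frac{Z + 8}{0 + 18} = \frac{8 + Z}{18} = \left(8 + Z\right) \frac{1}{18} = \frac{4}{9} + \frac{Z}{18}$)
$o{\left(9 \right)} \left(-70\right) = \left(\frac{4}{9} + \frac{1}{18} \cdot 9\right) \left(-70\right) = \left(\frac{4}{9} + \frac{1}{2}\right) \left(-70\right) = \frac{17}{18} \left(-70\right) = - \frac{595}{9}$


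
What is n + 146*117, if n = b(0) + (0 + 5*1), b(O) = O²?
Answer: 17087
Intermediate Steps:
n = 5 (n = 0² + (0 + 5*1) = 0 + (0 + 5) = 0 + 5 = 5)
n + 146*117 = 5 + 146*117 = 5 + 17082 = 17087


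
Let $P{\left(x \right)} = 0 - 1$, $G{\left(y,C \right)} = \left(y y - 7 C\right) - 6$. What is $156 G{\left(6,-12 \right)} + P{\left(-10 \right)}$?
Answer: $17783$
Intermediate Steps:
$G{\left(y,C \right)} = -6 + y^{2} - 7 C$ ($G{\left(y,C \right)} = \left(y^{2} - 7 C\right) - 6 = -6 + y^{2} - 7 C$)
$P{\left(x \right)} = -1$ ($P{\left(x \right)} = 0 - 1 = -1$)
$156 G{\left(6,-12 \right)} + P{\left(-10 \right)} = 156 \left(-6 + 6^{2} - -84\right) - 1 = 156 \left(-6 + 36 + 84\right) - 1 = 156 \cdot 114 - 1 = 17784 - 1 = 17783$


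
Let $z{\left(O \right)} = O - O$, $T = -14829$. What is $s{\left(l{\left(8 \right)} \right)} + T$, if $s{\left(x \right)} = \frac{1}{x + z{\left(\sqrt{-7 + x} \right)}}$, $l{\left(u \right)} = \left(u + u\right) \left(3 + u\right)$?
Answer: $- \frac{2609903}{176} \approx -14829.0$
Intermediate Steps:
$l{\left(u \right)} = 2 u \left(3 + u\right)$
$z{\left(O \right)} = 0$
$s{\left(x \right)} = \frac{1}{x}$ ($s{\left(x \right)} = \frac{1}{x + 0} = \frac{1}{x}$)
$s{\left(l{\left(8 \right)} \right)} + T = \frac{1}{2 \cdot 8 \left(3 + 8\right)} - 14829 = \frac{1}{2 \cdot 8 \cdot 11} - 14829 = \frac{1}{176} - 14829 = - \frac{2609903}{176}$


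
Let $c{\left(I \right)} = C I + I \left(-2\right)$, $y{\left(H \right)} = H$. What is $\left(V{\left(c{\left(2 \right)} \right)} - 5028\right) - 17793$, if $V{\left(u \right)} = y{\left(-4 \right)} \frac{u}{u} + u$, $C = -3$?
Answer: $-22835$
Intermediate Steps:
$c{\left(I \right)} = - 5 I$ ($c{\left(I \right)} = - 3 I + I \left(-2\right) = - 3 I - 2 I = - 5 I$)
$V{\left(u \right)} = -4 + u$ ($V{\left(u \right)} = - 4 \frac{u}{u} + u = \left(-4\right) 1 + u = -4 + u$)
$\left(V{\left(c{\left(2 \right)} \right)} - 5028\right) - 17793 = \left(\left(-4 - 10\right) - 5028\right) - 17793 = \left(-14 - 5028\right) - 17793 = -5042 - 17793 = -22835$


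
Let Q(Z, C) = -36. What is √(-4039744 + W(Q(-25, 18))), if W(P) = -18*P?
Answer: 2*I*√1009774 ≈ 2009.8*I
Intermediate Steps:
√(-4039744 + W(Q(-25, 18))) = √(-4039744 - 18*(-36)) = √(-4039744 + 648) = √(-4039096) = 2*I*√1009774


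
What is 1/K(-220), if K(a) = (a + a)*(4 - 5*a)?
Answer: -1/485760 ≈ -2.0586e-6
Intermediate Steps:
K(a) = 2*a*(4 - 5*a) (K(a) = (2*a)*(4 - 5*a) = 2*a*(4 - 5*a))
1/K(-220) = 1/(2*(-220)*(4 - 5*(-220))) = 1/(2*(-220)*(4 + 1100)) = 1/(2*(-220)*1104) = 1/(-485760) = -1/485760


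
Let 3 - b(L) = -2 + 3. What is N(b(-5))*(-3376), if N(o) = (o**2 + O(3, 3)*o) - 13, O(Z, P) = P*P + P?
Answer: -50640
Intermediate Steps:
O(Z, P) = P + P**2 (O(Z, P) = P**2 + P = P + P**2)
b(L) = 2 (b(L) = 3 - (-2 + 3) = 3 - 1*1 = 3 - 1 = 2)
N(o) = -13 + o**2 + 12*o (N(o) = (o**2 + (3*(1 + 3))*o) - 13 = (o**2 + (3*4)*o) - 13 = (o**2 + 12*o) - 13 = -13 + o**2 + 12*o)
N(b(-5))*(-3376) = (-13 + 2**2 + 12*2)*(-3376) = (-13 + 4 + 24)*(-3376) = 15*(-3376) = -50640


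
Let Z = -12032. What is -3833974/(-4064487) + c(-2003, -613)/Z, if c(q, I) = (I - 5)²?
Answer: -376548689455/12225976896 ≈ -30.799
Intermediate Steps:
c(q, I) = (-5 + I)²
-3833974/(-4064487) + c(-2003, -613)/Z = -3833974/(-4064487) + (-5 - 613)²/(-12032) = -3833974*(-1/4064487) + (-618)²*(-1/12032) = 3833974/4064487 + 381924*(-1/12032) = 3833974/4064487 - 95481/3008 = -376548689455/12225976896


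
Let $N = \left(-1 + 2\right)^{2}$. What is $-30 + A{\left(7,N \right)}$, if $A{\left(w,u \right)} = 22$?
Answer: $-8$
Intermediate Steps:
$N = 1$ ($N = 1^{2} = 1$)
$-30 + A{\left(7,N \right)} = -30 + 22 = -8$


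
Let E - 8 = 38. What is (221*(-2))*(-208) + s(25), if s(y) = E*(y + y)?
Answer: 94236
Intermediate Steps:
E = 46 (E = 8 + 38 = 46)
s(y) = 92*y (s(y) = 46*(y + y) = 46*(2*y) = 92*y)
(221*(-2))*(-208) + s(25) = (221*(-2))*(-208) + 92*25 = -442*(-208) + 2300 = 91936 + 2300 = 94236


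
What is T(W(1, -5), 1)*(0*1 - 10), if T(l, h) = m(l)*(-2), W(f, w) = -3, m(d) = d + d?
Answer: -120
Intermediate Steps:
m(d) = 2*d
T(l, h) = -4*l (T(l, h) = (2*l)*(-2) = -4*l)
T(W(1, -5), 1)*(0*1 - 10) = (-4*(-3))*(0*1 - 10) = 12*(0 - 10) = 12*(-10) = -120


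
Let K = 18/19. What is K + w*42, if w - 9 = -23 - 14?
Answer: -22326/19 ≈ -1175.1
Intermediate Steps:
K = 18/19 (K = 18*(1/19) = 18/19 ≈ 0.94737)
w = -28 (w = 9 + (-23 - 14) = 9 - 37 = -28)
K + w*42 = 18/19 - 28*42 = 18/19 - 1176 = -22326/19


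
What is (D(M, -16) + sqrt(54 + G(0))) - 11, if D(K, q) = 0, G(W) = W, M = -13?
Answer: -11 + 3*sqrt(6) ≈ -3.6515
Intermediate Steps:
(D(M, -16) + sqrt(54 + G(0))) - 11 = (0 + sqrt(54 + 0)) - 11 = (0 + sqrt(54)) - 11 = (0 + 3*sqrt(6)) - 11 = 3*sqrt(6) - 11 = -11 + 3*sqrt(6)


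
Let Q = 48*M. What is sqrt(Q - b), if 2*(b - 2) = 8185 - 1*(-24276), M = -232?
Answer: I*sqrt(109474)/2 ≈ 165.43*I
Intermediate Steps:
Q = -11136 (Q = 48*(-232) = -11136)
b = 32465/2 (b = 2 + (8185 - 1*(-24276))/2 = 2 + (8185 + 24276)/2 = 2 + (1/2)*32461 = 2 + 32461/2 = 32465/2 ≈ 16233.)
sqrt(Q - b) = sqrt(-11136 - 1*32465/2) = sqrt(-11136 - 32465/2) = sqrt(-54737/2) = I*sqrt(109474)/2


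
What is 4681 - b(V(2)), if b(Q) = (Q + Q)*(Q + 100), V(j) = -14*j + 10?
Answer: 7633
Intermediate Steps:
V(j) = 10 - 14*j
b(Q) = 2*Q*(100 + Q) (b(Q) = (2*Q)*(100 + Q) = 2*Q*(100 + Q))
4681 - b(V(2)) = 4681 - 2*(10 - 14*2)*(100 + (10 - 14*2)) = 4681 - 2*(10 - 28)*(100 + (10 - 28)) = 4681 - 2*(-18)*(100 - 18) = 4681 - 2*(-18)*82 = 4681 - 1*(-2952) = 4681 + 2952 = 7633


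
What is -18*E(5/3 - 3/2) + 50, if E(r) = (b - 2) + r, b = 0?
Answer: 83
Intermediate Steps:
E(r) = -2 + r (E(r) = (0 - 2) + r = -2 + r)
-18*E(5/3 - 3/2) + 50 = -18*(-2 + (5/3 - 3/2)) + 50 = -18*(-2 + 1/6) + 50 = -18*(-11/6) + 50 = 33 + 50 = 83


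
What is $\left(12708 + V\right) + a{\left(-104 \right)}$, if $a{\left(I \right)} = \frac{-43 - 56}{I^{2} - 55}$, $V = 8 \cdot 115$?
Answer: $\frac{48883603}{3587} \approx 13628.0$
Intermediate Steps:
$V = 920$
$a{\left(I \right)} = - \frac{99}{-55 + I^{2}}$
$\left(12708 + V\right) + a{\left(-104 \right)} = \left(12708 + 920\right) - \frac{99}{-55 + \left(-104\right)^{2}} = 13628 - \frac{99}{-55 + 10816} = 13628 - \frac{99}{10761} = 13628 - \frac{33}{3587} = \frac{48883603}{3587}$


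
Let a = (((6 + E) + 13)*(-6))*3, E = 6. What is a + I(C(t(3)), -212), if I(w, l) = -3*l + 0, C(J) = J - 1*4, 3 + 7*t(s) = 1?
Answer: 186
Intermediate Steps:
t(s) = -2/7 (t(s) = -3/7 + (⅐)*1 = -3/7 + ⅐ = -2/7)
C(J) = -4 + J (C(J) = J - 4 = -4 + J)
I(w, l) = -3*l
a = -450 (a = (((6 + 6) + 13)*(-6))*3 = ((12 + 13)*(-6))*3 = (25*(-6))*3 = -150*3 = -450)
a + I(C(t(3)), -212) = -450 - 3*(-212) = -450 + 636 = 186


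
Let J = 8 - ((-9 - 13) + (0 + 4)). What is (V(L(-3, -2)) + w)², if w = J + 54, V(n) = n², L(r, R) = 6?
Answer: 13456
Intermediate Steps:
J = 26 (J = 8 - (-22 + 4) = 8 - 1*(-18) = 8 + 18 = 26)
w = 80 (w = 26 + 54 = 80)
(V(L(-3, -2)) + w)² = (6² + 80)² = (36 + 80)² = 116² = 13456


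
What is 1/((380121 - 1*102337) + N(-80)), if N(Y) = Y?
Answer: 1/277704 ≈ 3.6010e-6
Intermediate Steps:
1/((380121 - 1*102337) + N(-80)) = 1/((380121 - 1*102337) - 80) = 1/((380121 - 102337) - 80) = 1/(277784 - 80) = 1/277704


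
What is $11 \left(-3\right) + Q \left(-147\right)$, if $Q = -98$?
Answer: $14373$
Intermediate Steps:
$11 \left(-3\right) + Q \left(-147\right) = 11 \left(-3\right) - -14406 = -33 + 14406 = 14373$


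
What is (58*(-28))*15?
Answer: -24360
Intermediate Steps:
(58*(-28))*15 = -1624*15 = -24360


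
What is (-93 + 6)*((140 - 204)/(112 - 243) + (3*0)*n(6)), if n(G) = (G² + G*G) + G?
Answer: -5568/131 ≈ -42.504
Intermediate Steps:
n(G) = G + 2*G² (n(G) = (G² + G²) + G = 2*G² + G = G + 2*G²)
(-93 + 6)*((140 - 204)/(112 - 243) + (3*0)*n(6)) = (-93 + 6)*((140 - 204)/(112 - 243) + (3*0)*(6*(1 + 2*6))) = -87*(-64/(-131) + 0*(6*(1 + 12))) = -87*(-64*(-1/131) + 0*(6*13)) = -87*(64/131 + 0*78) = -87*(64/131 + 0) = -87*64/131 = -5568/131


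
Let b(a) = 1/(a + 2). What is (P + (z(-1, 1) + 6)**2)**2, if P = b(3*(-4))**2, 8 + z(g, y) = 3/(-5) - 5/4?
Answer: 35200489/160000 ≈ 220.00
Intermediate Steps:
z(g, y) = -197/20 (z(g, y) = -8 + (3/(-5) - 5/4) = -8 + (3*(-1/5) - 5*1/4) = -8 + (-3/5 - 5/4) = -8 - 37/20 = -197/20)
b(a) = 1/(2 + a)
P = 1/100 (P = (1/(2 + 3*(-4)))**2 = (1/(2 - 12))**2 = (1/(-10))**2 = (-1/10)**2 = 1/100 ≈ 0.010000)
(P + (z(-1, 1) + 6)**2)**2 = (1/100 + (-197/20 + 6)**2)**2 = (1/100 + (-77/20)**2)**2 = (1/100 + 5929/400)**2 = (5933/400)**2 = 35200489/160000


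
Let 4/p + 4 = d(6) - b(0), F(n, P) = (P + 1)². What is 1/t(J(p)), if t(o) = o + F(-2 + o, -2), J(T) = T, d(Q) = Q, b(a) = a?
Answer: ⅓ ≈ 0.33333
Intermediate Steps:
F(n, P) = (1 + P)²
p = 2 (p = 4/(-4 + (6 - 1*0)) = 4/(-4 + (6 + 0)) = 4/(-4 + 6) = 4/2 = 4*(½) = 2)
t(o) = 1 + o (t(o) = o + (1 - 2)² = o + (-1)² = o + 1 = 1 + o)
1/t(J(p)) = 1/(1 + 2) = 1/3 = ⅓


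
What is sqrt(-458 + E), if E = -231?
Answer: I*sqrt(689) ≈ 26.249*I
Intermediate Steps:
sqrt(-458 + E) = sqrt(-458 - 231) = sqrt(-689) = I*sqrt(689)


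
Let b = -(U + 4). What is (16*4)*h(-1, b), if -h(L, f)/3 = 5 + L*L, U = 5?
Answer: -1152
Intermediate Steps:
b = -9 (b = -(5 + 4) = -1*9 = -9)
h(L, f) = -15 - 3*L**2 (h(L, f) = -3*(5 + L*L) = -3*(5 + L**2) = -15 - 3*L**2)
(16*4)*h(-1, b) = (16*4)*(-15 - 3*(-1)**2) = 64*(-15 - 3*1) = 64*(-15 - 3) = 64*(-18) = -1152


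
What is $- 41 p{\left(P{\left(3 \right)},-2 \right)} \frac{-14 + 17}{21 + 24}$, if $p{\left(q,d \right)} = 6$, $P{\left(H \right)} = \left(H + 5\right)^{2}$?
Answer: $- \frac{82}{5} \approx -16.4$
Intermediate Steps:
$P{\left(H \right)} = \left(5 + H\right)^{2}$
$- 41 p{\left(P{\left(3 \right)},-2 \right)} \frac{-14 + 17}{21 + 24} = \left(-41\right) 6 \frac{-14 + 17}{21 + 24} = - 246 \cdot \frac{3}{45} = - 246 \cdot 3 \cdot \frac{1}{45} = \left(-246\right) \frac{1}{15} = - \frac{82}{5}$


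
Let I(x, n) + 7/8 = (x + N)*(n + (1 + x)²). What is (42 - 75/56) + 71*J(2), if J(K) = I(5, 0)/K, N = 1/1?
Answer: 859891/112 ≈ 7677.6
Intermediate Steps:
N = 1
I(x, n) = -7/8 + (1 + x)*(n + (1 + x)²) (I(x, n) = -7/8 + (x + 1)*(n + (1 + x)²) = -7/8 + (1 + x)*(n + (1 + x)²))
J(K) = 1721/(8*K) (J(K) = (⅛ + 0 + 5³ + 3*5 + 3*5² + 0*5)/K = (⅛ + 0 + 125 + 15 + 3*25 + 0)/K = (⅛ + 0 + 125 + 15 + 75 + 0)/K = 1721/(8*K))
(42 - 75/56) + 71*J(2) = (42 - 75/56) + 71*((1721/8)/2) = (42 - 75/56) + 71*((1721/8)*(½)) = (42 - 1*75/56) + 71*(1721/16) = (42 - 75/56) + 122191/16 = 2277/56 + 122191/16 = 859891/112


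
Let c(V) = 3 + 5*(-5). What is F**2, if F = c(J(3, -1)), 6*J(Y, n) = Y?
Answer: 484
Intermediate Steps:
J(Y, n) = Y/6
c(V) = -22 (c(V) = 3 - 25 = -22)
F = -22
F**2 = (-22)**2 = 484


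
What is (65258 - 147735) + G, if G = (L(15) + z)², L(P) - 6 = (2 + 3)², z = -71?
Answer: -80877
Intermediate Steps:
L(P) = 31 (L(P) = 6 + (2 + 3)² = 6 + 5² = 6 + 25 = 31)
G = 1600 (G = (31 - 71)² = (-40)² = 1600)
(65258 - 147735) + G = (65258 - 147735) + 1600 = -82477 + 1600 = -80877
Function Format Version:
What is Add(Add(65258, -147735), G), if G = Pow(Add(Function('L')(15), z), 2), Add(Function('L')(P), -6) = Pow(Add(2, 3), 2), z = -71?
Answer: -80877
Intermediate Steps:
Function('L')(P) = 31 (Function('L')(P) = Add(6, Pow(Add(2, 3), 2)) = Add(6, Pow(5, 2)) = Add(6, 25) = 31)
G = 1600 (G = Pow(Add(31, -71), 2) = Pow(-40, 2) = 1600)
Add(Add(65258, -147735), G) = Add(Add(65258, -147735), 1600) = Add(-82477, 1600) = -80877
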